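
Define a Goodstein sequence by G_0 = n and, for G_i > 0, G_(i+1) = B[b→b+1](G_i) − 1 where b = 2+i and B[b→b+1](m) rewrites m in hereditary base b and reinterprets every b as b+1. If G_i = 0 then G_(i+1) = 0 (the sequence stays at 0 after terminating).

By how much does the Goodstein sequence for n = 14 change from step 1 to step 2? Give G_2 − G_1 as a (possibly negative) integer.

base 2: 14 = 2^(2 + 1) + 2^2 + 2; at 3: 3^(3 + 1) + 3^3 + 3 = 111; next = 110
base 3: 110 = 3^(3 + 1) + 3^3 + 2; at 4: 4^(4 + 1) + 4^4 + 2 = 1282; next = 1281

1171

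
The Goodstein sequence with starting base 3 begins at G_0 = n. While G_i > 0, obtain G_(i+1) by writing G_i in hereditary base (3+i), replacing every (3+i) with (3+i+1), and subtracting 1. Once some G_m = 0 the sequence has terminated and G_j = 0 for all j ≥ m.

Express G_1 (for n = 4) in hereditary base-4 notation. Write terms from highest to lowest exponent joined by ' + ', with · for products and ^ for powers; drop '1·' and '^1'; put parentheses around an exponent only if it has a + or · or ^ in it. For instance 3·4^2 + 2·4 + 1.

4

step 0: 4 = 3 + 1; sub 4 for 3: 4 + 1; = 5; G_1 = 5−1 = 4
step 1: 4 = 4; sub 5 for 4: 5; = 5; G_2 = 5−1 = 4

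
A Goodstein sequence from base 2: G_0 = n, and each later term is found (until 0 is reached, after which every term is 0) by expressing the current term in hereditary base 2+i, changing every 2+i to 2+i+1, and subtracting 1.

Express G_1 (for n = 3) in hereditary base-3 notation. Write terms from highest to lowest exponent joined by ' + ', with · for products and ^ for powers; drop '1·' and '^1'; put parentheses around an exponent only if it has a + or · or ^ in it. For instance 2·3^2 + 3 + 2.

step 0: 3 = 2 + 1; sub 3 for 2: 3 + 1; = 4; G_1 = 4−1 = 3
step 1: 3 = 3; sub 4 for 3: 4; = 4; G_2 = 4−1 = 3

3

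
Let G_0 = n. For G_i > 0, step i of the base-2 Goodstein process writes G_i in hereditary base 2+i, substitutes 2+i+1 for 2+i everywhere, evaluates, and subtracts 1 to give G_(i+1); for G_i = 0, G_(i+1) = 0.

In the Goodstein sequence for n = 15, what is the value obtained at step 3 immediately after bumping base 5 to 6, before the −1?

326594

G_0 = 15. HB_2(15) = 2^(2 + 1) + 2^2 + 2 + 1. Bump = 112. G_1 = 111.
G_1 = 111. HB_3(111) = 3^(3 + 1) + 3^3 + 3. Bump = 1284. G_2 = 1283.
G_2 = 1283. HB_4(1283) = 4^(4 + 1) + 4^4 + 3. Bump = 18753. G_3 = 18752.
G_3 = 18752. HB_5(18752) = 5^(5 + 1) + 5^5 + 2. Bump = 326594. G_4 = 326593.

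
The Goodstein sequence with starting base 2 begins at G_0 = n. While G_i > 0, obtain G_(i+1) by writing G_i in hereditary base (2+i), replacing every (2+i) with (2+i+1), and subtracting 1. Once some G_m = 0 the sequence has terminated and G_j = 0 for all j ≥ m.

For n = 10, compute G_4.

279935

base 2: 10 = 2^(2 + 1) + 2; at 3: 3^(3 + 1) + 3 = 84; next = 83
base 3: 83 = 3^(3 + 1) + 2; at 4: 4^(4 + 1) + 2 = 1026; next = 1025
base 4: 1025 = 4^(4 + 1) + 1; at 5: 5^(5 + 1) + 1 = 15626; next = 15625
base 5: 15625 = 5^(5 + 1); at 6: 6^(6 + 1) = 279936; next = 279935
base 6: 279935 = 5·6^6 + 5·6^5 + 5·6^4 + 5·6^3 + 5·6^2 + 5·6 + 5; at 7: 5·7^7 + 5·7^5 + 5·7^4 + 5·7^3 + 5·7^2 + 5·7 + 5 = 4215755; next = 4215754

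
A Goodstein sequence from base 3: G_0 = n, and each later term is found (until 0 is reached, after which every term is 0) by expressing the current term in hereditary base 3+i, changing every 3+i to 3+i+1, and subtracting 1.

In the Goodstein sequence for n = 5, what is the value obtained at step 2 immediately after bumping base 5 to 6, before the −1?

6

(0) 5|_3 = 3 + 2 ↦ 4 + 2|_4 = 6 ⇒ 5
(1) 5|_4 = 4 + 1 ↦ 5 + 1|_5 = 6 ⇒ 5
(2) 5|_5 = 5 ↦ 6|_6 = 6 ⇒ 5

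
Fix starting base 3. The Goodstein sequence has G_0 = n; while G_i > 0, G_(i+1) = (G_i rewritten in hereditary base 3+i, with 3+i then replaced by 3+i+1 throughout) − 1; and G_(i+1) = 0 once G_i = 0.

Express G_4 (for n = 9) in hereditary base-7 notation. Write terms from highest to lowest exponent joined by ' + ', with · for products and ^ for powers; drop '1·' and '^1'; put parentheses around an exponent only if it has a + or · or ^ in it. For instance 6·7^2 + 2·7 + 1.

3·7

9 —HB3→ 3^2 —bump→ 4^2 = 16 —(−1)→ 15
15 —HB4→ 3·4 + 3 —bump→ 3·5 + 3 = 18 —(−1)→ 17
17 —HB5→ 3·5 + 2 —bump→ 3·6 + 2 = 20 —(−1)→ 19
19 —HB6→ 3·6 + 1 —bump→ 3·7 + 1 = 22 —(−1)→ 21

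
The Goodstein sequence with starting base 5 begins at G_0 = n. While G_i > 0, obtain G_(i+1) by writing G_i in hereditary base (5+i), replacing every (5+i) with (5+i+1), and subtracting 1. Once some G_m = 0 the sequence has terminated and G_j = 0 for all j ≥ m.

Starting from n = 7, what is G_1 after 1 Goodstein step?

7

i=0: 7 = 5 + 2 (b=5); 5→6: 6 + 2 = 8; 8−1 = 7
i=1: 7 = 6 + 1 (b=6); 6→7: 7 + 1 = 8; 8−1 = 7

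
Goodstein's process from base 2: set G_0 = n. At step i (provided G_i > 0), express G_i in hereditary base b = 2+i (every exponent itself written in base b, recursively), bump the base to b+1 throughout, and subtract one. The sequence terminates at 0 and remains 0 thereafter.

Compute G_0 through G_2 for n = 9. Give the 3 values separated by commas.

9, 81, 1023

i=0: 9 = 2^(2 + 1) + 1 (b=2); 2→3: 3^(3 + 1) + 1 = 82; 82−1 = 81
i=1: 81 = 3^(3 + 1) (b=3); 3→4: 4^(4 + 1) = 1024; 1024−1 = 1023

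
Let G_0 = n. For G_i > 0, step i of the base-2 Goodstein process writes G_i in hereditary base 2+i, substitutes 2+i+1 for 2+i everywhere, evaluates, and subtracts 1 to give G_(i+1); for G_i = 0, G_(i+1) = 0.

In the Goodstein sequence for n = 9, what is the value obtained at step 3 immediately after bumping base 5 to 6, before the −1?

[0] 9 ≡ 2^(2 + 1) + 1 (base 2). Lift 3: 82. −1: 81.
[1] 81 ≡ 3^(3 + 1) (base 3). Lift 4: 1024. −1: 1023.
[2] 1023 ≡ 3·4^4 + 3·4^3 + 3·4^2 + 3·4 + 3 (base 4). Lift 5: 9843. −1: 9842.
[3] 9842 ≡ 3·5^5 + 3·5^3 + 3·5^2 + 3·5 + 2 (base 5). Lift 6: 140744. −1: 140743.

140744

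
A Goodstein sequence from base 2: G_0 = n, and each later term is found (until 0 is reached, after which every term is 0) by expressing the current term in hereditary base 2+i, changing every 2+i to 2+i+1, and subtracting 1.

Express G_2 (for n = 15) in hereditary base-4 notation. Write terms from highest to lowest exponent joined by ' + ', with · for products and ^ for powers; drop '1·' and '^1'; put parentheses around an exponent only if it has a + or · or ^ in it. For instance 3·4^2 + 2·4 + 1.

4^(4 + 1) + 4^4 + 3

i=0: 15 = 2^(2 + 1) + 2^2 + 2 + 1 (b=2); 2→3: 3^(3 + 1) + 3^3 + 3 + 1 = 112; 112−1 = 111
i=1: 111 = 3^(3 + 1) + 3^3 + 3 (b=3); 3→4: 4^(4 + 1) + 4^4 + 4 = 1284; 1284−1 = 1283
i=2: 1283 = 4^(4 + 1) + 4^4 + 3 (b=4); 4→5: 5^(5 + 1) + 5^5 + 3 = 18753; 18753−1 = 18752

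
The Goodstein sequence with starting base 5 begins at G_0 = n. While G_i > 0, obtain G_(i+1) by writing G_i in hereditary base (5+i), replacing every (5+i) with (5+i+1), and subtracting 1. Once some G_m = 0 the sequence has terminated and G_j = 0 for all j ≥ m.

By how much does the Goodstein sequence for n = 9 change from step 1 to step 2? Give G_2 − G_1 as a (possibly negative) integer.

(0) 9|_5 = 5 + 4 ↦ 6 + 4|_6 = 10 ⇒ 9
(1) 9|_6 = 6 + 3 ↦ 7 + 3|_7 = 10 ⇒ 9

0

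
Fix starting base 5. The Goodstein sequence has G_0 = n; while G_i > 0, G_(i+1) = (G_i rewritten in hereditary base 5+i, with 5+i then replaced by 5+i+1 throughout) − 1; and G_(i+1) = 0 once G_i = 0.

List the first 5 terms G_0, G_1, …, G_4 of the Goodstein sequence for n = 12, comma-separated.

base 5: 12 = 2·5 + 2; at 6: 2·6 + 2 = 14; next = 13
base 6: 13 = 2·6 + 1; at 7: 2·7 + 1 = 15; next = 14
base 7: 14 = 2·7; at 8: 2·8 = 16; next = 15
base 8: 15 = 8 + 7; at 9: 9 + 7 = 16; next = 15

12, 13, 14, 15, 15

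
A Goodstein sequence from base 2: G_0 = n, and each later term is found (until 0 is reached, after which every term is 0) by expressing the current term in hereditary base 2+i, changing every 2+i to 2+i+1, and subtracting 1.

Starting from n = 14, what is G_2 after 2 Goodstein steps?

1281

base 2: 14 = 2^(2 + 1) + 2^2 + 2; at 3: 3^(3 + 1) + 3^3 + 3 = 111; next = 110
base 3: 110 = 3^(3 + 1) + 3^3 + 2; at 4: 4^(4 + 1) + 4^4 + 2 = 1282; next = 1281
base 4: 1281 = 4^(4 + 1) + 4^4 + 1; at 5: 5^(5 + 1) + 5^5 + 1 = 18751; next = 18750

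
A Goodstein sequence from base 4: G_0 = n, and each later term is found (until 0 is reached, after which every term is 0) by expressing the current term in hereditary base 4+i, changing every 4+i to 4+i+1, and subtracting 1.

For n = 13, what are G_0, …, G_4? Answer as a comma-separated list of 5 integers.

13, 15, 17, 18, 19

G_0=13  [base 4] 3·4 + 1  →[4↦5]→  3·5 + 1 = 16  −1 ⇒ G_1=15
G_1=15  [base 5] 3·5  →[5↦6]→  3·6 = 18  −1 ⇒ G_2=17
G_2=17  [base 6] 2·6 + 5  →[6↦7]→  2·7 + 5 = 19  −1 ⇒ G_3=18
G_3=18  [base 7] 2·7 + 4  →[7↦8]→  2·8 + 4 = 20  −1 ⇒ G_4=19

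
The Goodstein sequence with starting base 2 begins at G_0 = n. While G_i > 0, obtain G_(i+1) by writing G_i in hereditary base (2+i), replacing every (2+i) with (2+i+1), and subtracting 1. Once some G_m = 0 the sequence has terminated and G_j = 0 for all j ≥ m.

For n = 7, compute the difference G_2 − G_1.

(0) 7|_2 = 2^2 + 2 + 1 ↦ 3^3 + 3 + 1|_3 = 31 ⇒ 30
(1) 30|_3 = 3^3 + 3 ↦ 4^4 + 4|_4 = 260 ⇒ 259

229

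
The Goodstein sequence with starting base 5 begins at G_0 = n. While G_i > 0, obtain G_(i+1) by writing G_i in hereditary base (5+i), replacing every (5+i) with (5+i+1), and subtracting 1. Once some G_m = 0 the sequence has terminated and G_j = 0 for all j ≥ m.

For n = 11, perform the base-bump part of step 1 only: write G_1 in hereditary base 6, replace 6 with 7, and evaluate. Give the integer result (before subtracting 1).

G_0=11  [base 5] 2·5 + 1  →[5↦6]→  2·6 + 1 = 13  −1 ⇒ G_1=12
G_1=12  [base 6] 2·6  →[6↦7]→  2·7 = 14  −1 ⇒ G_2=13

14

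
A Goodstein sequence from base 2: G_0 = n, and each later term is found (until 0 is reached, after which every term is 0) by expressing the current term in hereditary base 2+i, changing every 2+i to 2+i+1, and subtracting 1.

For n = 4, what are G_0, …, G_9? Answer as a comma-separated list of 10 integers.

base 2: 4 = 2^2; at 3: 3^3 = 27; next = 26
base 3: 26 = 2·3^2 + 2·3 + 2; at 4: 2·4^2 + 2·4 + 2 = 42; next = 41
base 4: 41 = 2·4^2 + 2·4 + 1; at 5: 2·5^2 + 2·5 + 1 = 61; next = 60
base 5: 60 = 2·5^2 + 2·5; at 6: 2·6^2 + 2·6 = 84; next = 83
base 6: 83 = 2·6^2 + 6 + 5; at 7: 2·7^2 + 7 + 5 = 110; next = 109
base 7: 109 = 2·7^2 + 7 + 4; at 8: 2·8^2 + 8 + 4 = 140; next = 139
base 8: 139 = 2·8^2 + 8 + 3; at 9: 2·9^2 + 9 + 3 = 174; next = 173
base 9: 173 = 2·9^2 + 9 + 2; at 10: 2·10^2 + 10 + 2 = 212; next = 211
base 10: 211 = 2·10^2 + 10 + 1; at 11: 2·11^2 + 11 + 1 = 254; next = 253

4, 26, 41, 60, 83, 109, 139, 173, 211, 253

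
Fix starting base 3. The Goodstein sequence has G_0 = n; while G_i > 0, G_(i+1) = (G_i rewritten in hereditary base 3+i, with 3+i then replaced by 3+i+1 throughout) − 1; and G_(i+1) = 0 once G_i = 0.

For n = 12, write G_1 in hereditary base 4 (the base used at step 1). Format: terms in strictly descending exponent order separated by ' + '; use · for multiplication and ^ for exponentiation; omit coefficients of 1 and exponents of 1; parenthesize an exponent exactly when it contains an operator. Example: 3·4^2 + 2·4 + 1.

(0) 12|_3 = 3^2 + 3 ↦ 4^2 + 4|_4 = 20 ⇒ 19
(1) 19|_4 = 4^2 + 3 ↦ 5^2 + 3|_5 = 28 ⇒ 27

4^2 + 3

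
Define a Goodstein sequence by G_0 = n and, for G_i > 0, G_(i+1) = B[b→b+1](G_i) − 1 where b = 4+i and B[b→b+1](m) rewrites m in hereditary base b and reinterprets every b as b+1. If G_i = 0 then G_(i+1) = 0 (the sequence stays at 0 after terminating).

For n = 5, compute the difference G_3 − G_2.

step 0: 5 = 4 + 1; sub 5 for 4: 5 + 1; = 6; G_1 = 6−1 = 5
step 1: 5 = 5; sub 6 for 5: 6; = 6; G_2 = 6−1 = 5
step 2: 5 = 5; sub 7 for 6: 5; = 5; G_3 = 5−1 = 4

-1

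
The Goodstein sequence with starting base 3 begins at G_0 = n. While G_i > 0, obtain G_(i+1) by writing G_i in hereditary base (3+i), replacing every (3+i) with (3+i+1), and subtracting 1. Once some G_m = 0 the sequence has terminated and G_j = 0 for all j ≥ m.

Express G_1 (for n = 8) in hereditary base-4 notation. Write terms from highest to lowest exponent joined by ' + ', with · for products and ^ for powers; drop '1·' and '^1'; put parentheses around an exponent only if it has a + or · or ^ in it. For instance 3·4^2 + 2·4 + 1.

2·4 + 1

G_0 = 8. HB_3(8) = 2·3 + 2. Bump = 10. G_1 = 9.
G_1 = 9. HB_4(9) = 2·4 + 1. Bump = 11. G_2 = 10.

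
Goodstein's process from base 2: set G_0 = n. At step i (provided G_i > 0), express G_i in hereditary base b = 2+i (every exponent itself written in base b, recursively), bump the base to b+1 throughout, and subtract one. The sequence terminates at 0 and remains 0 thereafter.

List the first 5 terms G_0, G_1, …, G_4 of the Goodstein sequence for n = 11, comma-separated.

11, 84, 1027, 15627, 279937

step 0: 11 = 2^(2 + 1) + 2 + 1; sub 3 for 2: 3^(3 + 1) + 3 + 1; = 85; G_1 = 85−1 = 84
step 1: 84 = 3^(3 + 1) + 3; sub 4 for 3: 4^(4 + 1) + 4; = 1028; G_2 = 1028−1 = 1027
step 2: 1027 = 4^(4 + 1) + 3; sub 5 for 4: 5^(5 + 1) + 3; = 15628; G_3 = 15628−1 = 15627
step 3: 15627 = 5^(5 + 1) + 2; sub 6 for 5: 6^(6 + 1) + 2; = 279938; G_4 = 279938−1 = 279937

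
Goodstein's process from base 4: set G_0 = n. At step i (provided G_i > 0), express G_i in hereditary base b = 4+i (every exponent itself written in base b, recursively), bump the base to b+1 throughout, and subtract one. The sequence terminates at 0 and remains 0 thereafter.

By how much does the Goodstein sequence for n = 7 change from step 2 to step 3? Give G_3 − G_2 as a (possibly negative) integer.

7 —HB4→ 4 + 3 —bump→ 5 + 3 = 8 —(−1)→ 7
7 —HB5→ 5 + 2 —bump→ 6 + 2 = 8 —(−1)→ 7
7 —HB6→ 6 + 1 —bump→ 7 + 1 = 8 —(−1)→ 7

0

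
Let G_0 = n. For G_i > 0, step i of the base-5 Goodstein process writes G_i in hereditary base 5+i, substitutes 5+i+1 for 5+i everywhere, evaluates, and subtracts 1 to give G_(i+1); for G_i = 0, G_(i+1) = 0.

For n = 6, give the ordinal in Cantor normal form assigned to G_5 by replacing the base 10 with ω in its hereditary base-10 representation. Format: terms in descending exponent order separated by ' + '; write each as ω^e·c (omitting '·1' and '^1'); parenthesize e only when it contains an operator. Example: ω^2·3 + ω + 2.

step 0: 6 = 5 + 1; sub 6 for 5: 6 + 1; = 7; G_1 = 7−1 = 6
step 1: 6 = 6; sub 7 for 6: 7; = 7; G_2 = 7−1 = 6
step 2: 6 = 6; sub 8 for 7: 6; = 6; G_3 = 6−1 = 5
step 3: 5 = 5; sub 9 for 8: 5; = 5; G_4 = 5−1 = 4
step 4: 4 = 4; sub 10 for 9: 4; = 4; G_5 = 4−1 = 3
step 5: 3 = 3; sub 11 for 10: 3; = 3; G_6 = 3−1 = 2

3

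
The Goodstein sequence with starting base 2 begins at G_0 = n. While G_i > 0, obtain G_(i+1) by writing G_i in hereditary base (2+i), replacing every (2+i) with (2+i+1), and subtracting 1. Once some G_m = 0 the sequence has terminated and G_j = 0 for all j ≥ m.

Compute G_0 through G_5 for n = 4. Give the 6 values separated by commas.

4, 26, 41, 60, 83, 109

i=0: 4 = 2^2 (b=2); 2→3: 3^3 = 27; 27−1 = 26
i=1: 26 = 2·3^2 + 2·3 + 2 (b=3); 3→4: 2·4^2 + 2·4 + 2 = 42; 42−1 = 41
i=2: 41 = 2·4^2 + 2·4 + 1 (b=4); 4→5: 2·5^2 + 2·5 + 1 = 61; 61−1 = 60
i=3: 60 = 2·5^2 + 2·5 (b=5); 5→6: 2·6^2 + 2·6 = 84; 84−1 = 83
i=4: 83 = 2·6^2 + 6 + 5 (b=6); 6→7: 2·7^2 + 7 + 5 = 110; 110−1 = 109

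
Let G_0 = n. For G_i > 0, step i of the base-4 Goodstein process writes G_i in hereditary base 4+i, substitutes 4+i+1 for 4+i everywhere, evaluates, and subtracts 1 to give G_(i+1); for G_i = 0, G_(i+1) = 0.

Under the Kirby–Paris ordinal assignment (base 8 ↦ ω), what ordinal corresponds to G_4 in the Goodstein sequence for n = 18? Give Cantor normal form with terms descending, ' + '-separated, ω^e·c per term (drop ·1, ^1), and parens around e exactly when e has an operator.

ω·6 + 5

[0] 18 ≡ 4^2 + 2 (base 4). Lift 5: 27. −1: 26.
[1] 26 ≡ 5^2 + 1 (base 5). Lift 6: 37. −1: 36.
[2] 36 ≡ 6^2 (base 6). Lift 7: 49. −1: 48.
[3] 48 ≡ 6·7 + 6 (base 7). Lift 8: 54. −1: 53.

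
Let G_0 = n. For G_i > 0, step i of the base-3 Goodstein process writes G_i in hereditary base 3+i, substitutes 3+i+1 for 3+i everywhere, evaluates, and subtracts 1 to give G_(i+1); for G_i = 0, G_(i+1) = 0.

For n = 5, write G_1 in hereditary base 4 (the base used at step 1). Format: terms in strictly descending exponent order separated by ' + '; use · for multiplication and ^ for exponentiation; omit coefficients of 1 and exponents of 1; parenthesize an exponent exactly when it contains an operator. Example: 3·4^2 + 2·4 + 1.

4 + 1

i=0: 5 = 3 + 2 (b=3); 3→4: 4 + 2 = 6; 6−1 = 5
i=1: 5 = 4 + 1 (b=4); 4→5: 5 + 1 = 6; 6−1 = 5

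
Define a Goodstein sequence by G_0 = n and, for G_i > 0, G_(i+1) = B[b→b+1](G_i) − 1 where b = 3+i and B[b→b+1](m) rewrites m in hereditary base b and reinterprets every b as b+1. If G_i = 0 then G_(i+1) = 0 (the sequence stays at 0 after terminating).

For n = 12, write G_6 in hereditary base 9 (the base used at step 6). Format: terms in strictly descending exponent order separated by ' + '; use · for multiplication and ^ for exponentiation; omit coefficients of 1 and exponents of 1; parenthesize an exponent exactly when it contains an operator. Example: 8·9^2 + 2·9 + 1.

G_0=12  [base 3] 3^2 + 3  →[3↦4]→  4^2 + 4 = 20  −1 ⇒ G_1=19
G_1=19  [base 4] 4^2 + 3  →[4↦5]→  5^2 + 3 = 28  −1 ⇒ G_2=27
G_2=27  [base 5] 5^2 + 2  →[5↦6]→  6^2 + 2 = 38  −1 ⇒ G_3=37
G_3=37  [base 6] 6^2 + 1  →[6↦7]→  7^2 + 1 = 50  −1 ⇒ G_4=49
G_4=49  [base 7] 7^2  →[7↦8]→  8^2 = 64  −1 ⇒ G_5=63
G_5=63  [base 8] 7·8 + 7  →[8↦9]→  7·9 + 7 = 70  −1 ⇒ G_6=69
G_6=69  [base 9] 7·9 + 6  →[9↦10]→  7·10 + 6 = 76  −1 ⇒ G_7=75

7·9 + 6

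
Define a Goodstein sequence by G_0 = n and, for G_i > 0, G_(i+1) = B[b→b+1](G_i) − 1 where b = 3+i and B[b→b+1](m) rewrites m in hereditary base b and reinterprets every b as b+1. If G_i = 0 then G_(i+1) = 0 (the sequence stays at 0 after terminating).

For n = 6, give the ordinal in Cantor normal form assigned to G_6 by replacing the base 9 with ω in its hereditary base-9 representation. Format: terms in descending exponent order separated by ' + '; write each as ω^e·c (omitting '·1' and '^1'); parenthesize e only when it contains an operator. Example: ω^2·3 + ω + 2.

6

G_0=6  [base 3] 2·3  →[3↦4]→  2·4 = 8  −1 ⇒ G_1=7
G_1=7  [base 4] 4 + 3  →[4↦5]→  5 + 3 = 8  −1 ⇒ G_2=7
G_2=7  [base 5] 5 + 2  →[5↦6]→  6 + 2 = 8  −1 ⇒ G_3=7
G_3=7  [base 6] 6 + 1  →[6↦7]→  7 + 1 = 8  −1 ⇒ G_4=7
G_4=7  [base 7] 7  →[7↦8]→  8 = 8  −1 ⇒ G_5=7
G_5=7  [base 8] 7  →[8↦9]→  7 = 7  −1 ⇒ G_6=6
G_6=6  [base 9] 6  →[9↦10]→  6 = 6  −1 ⇒ G_7=5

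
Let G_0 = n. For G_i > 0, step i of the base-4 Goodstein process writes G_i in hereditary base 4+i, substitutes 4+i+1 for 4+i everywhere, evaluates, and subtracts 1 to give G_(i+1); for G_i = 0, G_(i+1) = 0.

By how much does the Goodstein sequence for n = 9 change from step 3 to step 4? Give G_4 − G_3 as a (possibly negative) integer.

base 4: 9 = 2·4 + 1; at 5: 2·5 + 1 = 11; next = 10
base 5: 10 = 2·5; at 6: 2·6 = 12; next = 11
base 6: 11 = 6 + 5; at 7: 7 + 5 = 12; next = 11
base 7: 11 = 7 + 4; at 8: 8 + 4 = 12; next = 11

0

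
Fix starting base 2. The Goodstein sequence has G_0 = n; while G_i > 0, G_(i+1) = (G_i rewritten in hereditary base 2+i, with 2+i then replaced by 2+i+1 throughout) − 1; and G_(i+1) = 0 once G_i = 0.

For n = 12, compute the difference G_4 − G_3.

264334

12 —HB2→ 2^(2 + 1) + 2^2 —bump→ 3^(3 + 1) + 3^3 = 108 —(−1)→ 107
107 —HB3→ 3^(3 + 1) + 2·3^2 + 2·3 + 2 —bump→ 4^(4 + 1) + 2·4^2 + 2·4 + 2 = 1066 —(−1)→ 1065
1065 —HB4→ 4^(4 + 1) + 2·4^2 + 2·4 + 1 —bump→ 5^(5 + 1) + 2·5^2 + 2·5 + 1 = 15686 —(−1)→ 15685
15685 —HB5→ 5^(5 + 1) + 2·5^2 + 2·5 —bump→ 6^(6 + 1) + 2·6^2 + 2·6 = 280020 —(−1)→ 280019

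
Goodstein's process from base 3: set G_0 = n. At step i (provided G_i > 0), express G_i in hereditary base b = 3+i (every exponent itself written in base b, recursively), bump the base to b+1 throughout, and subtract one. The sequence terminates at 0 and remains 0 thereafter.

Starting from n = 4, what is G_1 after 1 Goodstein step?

(0) 4|_3 = 3 + 1 ↦ 4 + 1|_4 = 5 ⇒ 4
(1) 4|_4 = 4 ↦ 5|_5 = 5 ⇒ 4

4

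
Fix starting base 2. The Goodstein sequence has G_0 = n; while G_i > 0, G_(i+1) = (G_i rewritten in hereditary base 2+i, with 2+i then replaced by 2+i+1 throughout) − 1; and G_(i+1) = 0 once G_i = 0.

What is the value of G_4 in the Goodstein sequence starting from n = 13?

280711

(0) 13|_2 = 2^(2 + 1) + 2^2 + 1 ↦ 3^(3 + 1) + 3^3 + 1|_3 = 109 ⇒ 108
(1) 108|_3 = 3^(3 + 1) + 3^3 ↦ 4^(4 + 1) + 4^4|_4 = 1280 ⇒ 1279
(2) 1279|_4 = 4^(4 + 1) + 3·4^3 + 3·4^2 + 3·4 + 3 ↦ 5^(5 + 1) + 3·5^3 + 3·5^2 + 3·5 + 3|_5 = 16093 ⇒ 16092
(3) 16092|_5 = 5^(5 + 1) + 3·5^3 + 3·5^2 + 3·5 + 2 ↦ 6^(6 + 1) + 3·6^3 + 3·6^2 + 3·6 + 2|_6 = 280712 ⇒ 280711
(4) 280711|_6 = 6^(6 + 1) + 3·6^3 + 3·6^2 + 3·6 + 1 ↦ 7^(7 + 1) + 3·7^3 + 3·7^2 + 3·7 + 1|_7 = 5765999 ⇒ 5765998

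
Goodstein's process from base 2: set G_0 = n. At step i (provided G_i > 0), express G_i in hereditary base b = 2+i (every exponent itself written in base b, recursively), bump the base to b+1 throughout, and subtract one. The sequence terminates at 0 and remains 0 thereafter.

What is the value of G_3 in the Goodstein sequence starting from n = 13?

16092

[0] 13 ≡ 2^(2 + 1) + 2^2 + 1 (base 2). Lift 3: 109. −1: 108.
[1] 108 ≡ 3^(3 + 1) + 3^3 (base 3). Lift 4: 1280. −1: 1279.
[2] 1279 ≡ 4^(4 + 1) + 3·4^3 + 3·4^2 + 3·4 + 3 (base 4). Lift 5: 16093. −1: 16092.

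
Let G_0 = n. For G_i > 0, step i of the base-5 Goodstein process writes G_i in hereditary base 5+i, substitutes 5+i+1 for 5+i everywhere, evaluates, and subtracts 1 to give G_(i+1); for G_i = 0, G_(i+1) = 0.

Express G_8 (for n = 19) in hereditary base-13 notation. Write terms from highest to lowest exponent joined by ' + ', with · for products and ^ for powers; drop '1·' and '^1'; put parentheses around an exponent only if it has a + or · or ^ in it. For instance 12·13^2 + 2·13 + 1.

2·13 + 6

G_0=19  [base 5] 3·5 + 4  →[5↦6]→  3·6 + 4 = 22  −1 ⇒ G_1=21
G_1=21  [base 6] 3·6 + 3  →[6↦7]→  3·7 + 3 = 24  −1 ⇒ G_2=23
G_2=23  [base 7] 3·7 + 2  →[7↦8]→  3·8 + 2 = 26  −1 ⇒ G_3=25
G_3=25  [base 8] 3·8 + 1  →[8↦9]→  3·9 + 1 = 28  −1 ⇒ G_4=27
G_4=27  [base 9] 3·9  →[9↦10]→  3·10 = 30  −1 ⇒ G_5=29
G_5=29  [base 10] 2·10 + 9  →[10↦11]→  2·11 + 9 = 31  −1 ⇒ G_6=30
G_6=30  [base 11] 2·11 + 8  →[11↦12]→  2·12 + 8 = 32  −1 ⇒ G_7=31
G_7=31  [base 12] 2·12 + 7  →[12↦13]→  2·13 + 7 = 33  −1 ⇒ G_8=32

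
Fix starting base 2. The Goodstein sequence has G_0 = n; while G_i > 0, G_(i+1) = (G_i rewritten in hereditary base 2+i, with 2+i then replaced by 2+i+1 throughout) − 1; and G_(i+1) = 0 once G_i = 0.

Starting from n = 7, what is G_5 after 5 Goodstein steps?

(0) 7|_2 = 2^2 + 2 + 1 ↦ 3^3 + 3 + 1|_3 = 31 ⇒ 30
(1) 30|_3 = 3^3 + 3 ↦ 4^4 + 4|_4 = 260 ⇒ 259
(2) 259|_4 = 4^4 + 3 ↦ 5^5 + 3|_5 = 3128 ⇒ 3127
(3) 3127|_5 = 5^5 + 2 ↦ 6^6 + 2|_6 = 46658 ⇒ 46657
(4) 46657|_6 = 6^6 + 1 ↦ 7^7 + 1|_7 = 823544 ⇒ 823543

823543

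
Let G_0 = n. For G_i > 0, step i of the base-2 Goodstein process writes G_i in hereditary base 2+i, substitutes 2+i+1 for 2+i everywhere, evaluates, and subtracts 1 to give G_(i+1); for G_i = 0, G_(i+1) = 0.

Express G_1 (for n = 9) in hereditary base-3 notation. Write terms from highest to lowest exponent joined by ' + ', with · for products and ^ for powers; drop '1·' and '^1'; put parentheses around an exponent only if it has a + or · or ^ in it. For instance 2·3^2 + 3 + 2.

G_0 = 9. HB_2(9) = 2^(2 + 1) + 1. Bump = 82. G_1 = 81.
G_1 = 81. HB_3(81) = 3^(3 + 1). Bump = 1024. G_2 = 1023.

3^(3 + 1)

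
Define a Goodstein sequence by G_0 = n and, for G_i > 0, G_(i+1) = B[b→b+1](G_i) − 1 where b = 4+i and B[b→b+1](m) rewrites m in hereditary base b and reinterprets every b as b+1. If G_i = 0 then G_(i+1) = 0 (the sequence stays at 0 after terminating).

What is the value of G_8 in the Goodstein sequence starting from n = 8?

G_0=8  [base 4] 2·4  →[4↦5]→  2·5 = 10  −1 ⇒ G_1=9
G_1=9  [base 5] 5 + 4  →[5↦6]→  6 + 4 = 10  −1 ⇒ G_2=9
G_2=9  [base 6] 6 + 3  →[6↦7]→  7 + 3 = 10  −1 ⇒ G_3=9
G_3=9  [base 7] 7 + 2  →[7↦8]→  8 + 2 = 10  −1 ⇒ G_4=9
G_4=9  [base 8] 8 + 1  →[8↦9]→  9 + 1 = 10  −1 ⇒ G_5=9
G_5=9  [base 9] 9  →[9↦10]→  10 = 10  −1 ⇒ G_6=9
G_6=9  [base 10] 9  →[10↦11]→  9 = 9  −1 ⇒ G_7=8
G_7=8  [base 11] 8  →[11↦12]→  8 = 8  −1 ⇒ G_8=7

7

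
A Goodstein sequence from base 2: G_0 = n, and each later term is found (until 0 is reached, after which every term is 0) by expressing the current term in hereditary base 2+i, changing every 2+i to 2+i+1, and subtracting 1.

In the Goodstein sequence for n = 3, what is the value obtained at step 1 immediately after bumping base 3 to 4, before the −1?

4

i=0: 3 = 2 + 1 (b=2); 2→3: 3 + 1 = 4; 4−1 = 3
i=1: 3 = 3 (b=3); 3→4: 4 = 4; 4−1 = 3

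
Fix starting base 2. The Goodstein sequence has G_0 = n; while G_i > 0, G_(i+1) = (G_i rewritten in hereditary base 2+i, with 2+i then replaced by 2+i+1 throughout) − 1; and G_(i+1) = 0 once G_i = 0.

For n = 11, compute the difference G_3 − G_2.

11 —HB2→ 2^(2 + 1) + 2 + 1 —bump→ 3^(3 + 1) + 3 + 1 = 85 —(−1)→ 84
84 —HB3→ 3^(3 + 1) + 3 —bump→ 4^(4 + 1) + 4 = 1028 —(−1)→ 1027
1027 —HB4→ 4^(4 + 1) + 3 —bump→ 5^(5 + 1) + 3 = 15628 —(−1)→ 15627

14600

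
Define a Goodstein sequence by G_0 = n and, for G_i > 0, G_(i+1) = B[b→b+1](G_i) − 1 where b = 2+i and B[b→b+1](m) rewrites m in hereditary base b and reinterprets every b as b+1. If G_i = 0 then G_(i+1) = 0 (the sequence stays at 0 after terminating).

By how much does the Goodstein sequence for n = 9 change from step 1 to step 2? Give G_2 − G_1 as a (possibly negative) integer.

i=0: 9 = 2^(2 + 1) + 1 (b=2); 2→3: 3^(3 + 1) + 1 = 82; 82−1 = 81
i=1: 81 = 3^(3 + 1) (b=3); 3→4: 4^(4 + 1) = 1024; 1024−1 = 1023

942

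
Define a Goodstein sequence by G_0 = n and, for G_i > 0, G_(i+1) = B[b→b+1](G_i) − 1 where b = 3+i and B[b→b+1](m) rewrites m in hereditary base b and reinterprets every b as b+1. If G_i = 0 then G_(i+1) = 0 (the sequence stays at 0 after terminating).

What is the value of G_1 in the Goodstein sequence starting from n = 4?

step 0: 4 = 3 + 1; sub 4 for 3: 4 + 1; = 5; G_1 = 5−1 = 4
step 1: 4 = 4; sub 5 for 4: 5; = 5; G_2 = 5−1 = 4

4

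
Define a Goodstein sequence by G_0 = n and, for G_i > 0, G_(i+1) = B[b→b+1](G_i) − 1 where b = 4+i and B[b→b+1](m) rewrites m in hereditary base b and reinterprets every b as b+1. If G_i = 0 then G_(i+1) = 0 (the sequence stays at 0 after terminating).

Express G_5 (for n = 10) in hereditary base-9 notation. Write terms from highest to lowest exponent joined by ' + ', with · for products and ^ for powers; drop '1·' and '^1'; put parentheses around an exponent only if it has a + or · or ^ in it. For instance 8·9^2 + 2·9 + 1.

9 + 4

i=0: 10 = 2·4 + 2 (b=4); 4→5: 2·5 + 2 = 12; 12−1 = 11
i=1: 11 = 2·5 + 1 (b=5); 5→6: 2·6 + 1 = 13; 13−1 = 12
i=2: 12 = 2·6 (b=6); 6→7: 2·7 = 14; 14−1 = 13
i=3: 13 = 7 + 6 (b=7); 7→8: 8 + 6 = 14; 14−1 = 13
i=4: 13 = 8 + 5 (b=8); 8→9: 9 + 5 = 14; 14−1 = 13
i=5: 13 = 9 + 4 (b=9); 9→10: 10 + 4 = 14; 14−1 = 13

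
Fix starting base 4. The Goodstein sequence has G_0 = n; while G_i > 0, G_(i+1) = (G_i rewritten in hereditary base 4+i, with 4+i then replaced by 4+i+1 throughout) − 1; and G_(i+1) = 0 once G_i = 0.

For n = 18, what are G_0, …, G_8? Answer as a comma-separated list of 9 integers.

G_0 = 18. HB_4(18) = 4^2 + 2. Bump = 27. G_1 = 26.
G_1 = 26. HB_5(26) = 5^2 + 1. Bump = 37. G_2 = 36.
G_2 = 36. HB_6(36) = 6^2. Bump = 49. G_3 = 48.
G_3 = 48. HB_7(48) = 6·7 + 6. Bump = 54. G_4 = 53.
G_4 = 53. HB_8(53) = 6·8 + 5. Bump = 59. G_5 = 58.
G_5 = 58. HB_9(58) = 6·9 + 4. Bump = 64. G_6 = 63.
G_6 = 63. HB_10(63) = 6·10 + 3. Bump = 69. G_7 = 68.
G_7 = 68. HB_11(68) = 6·11 + 2. Bump = 74. G_8 = 73.

18, 26, 36, 48, 53, 58, 63, 68, 73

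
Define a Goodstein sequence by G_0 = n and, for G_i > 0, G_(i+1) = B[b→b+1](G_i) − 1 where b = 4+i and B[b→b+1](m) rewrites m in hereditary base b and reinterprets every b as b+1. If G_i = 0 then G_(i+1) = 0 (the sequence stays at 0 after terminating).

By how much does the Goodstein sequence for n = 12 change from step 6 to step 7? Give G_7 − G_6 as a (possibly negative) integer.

i=0: 12 = 3·4 (b=4); 4→5: 3·5 = 15; 15−1 = 14
i=1: 14 = 2·5 + 4 (b=5); 5→6: 2·6 + 4 = 16; 16−1 = 15
i=2: 15 = 2·6 + 3 (b=6); 6→7: 2·7 + 3 = 17; 17−1 = 16
i=3: 16 = 2·7 + 2 (b=7); 7→8: 2·8 + 2 = 18; 18−1 = 17
i=4: 17 = 2·8 + 1 (b=8); 8→9: 2·9 + 1 = 19; 19−1 = 18
i=5: 18 = 2·9 (b=9); 9→10: 2·10 = 20; 20−1 = 19
i=6: 19 = 10 + 9 (b=10); 10→11: 11 + 9 = 20; 20−1 = 19

0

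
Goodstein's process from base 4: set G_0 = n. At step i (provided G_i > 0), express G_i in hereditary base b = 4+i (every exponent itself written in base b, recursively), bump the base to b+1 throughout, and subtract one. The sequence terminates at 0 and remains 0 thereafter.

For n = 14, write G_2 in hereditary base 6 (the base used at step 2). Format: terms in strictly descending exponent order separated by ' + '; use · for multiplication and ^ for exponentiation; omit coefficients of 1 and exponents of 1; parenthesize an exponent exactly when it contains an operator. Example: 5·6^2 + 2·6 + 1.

G_0 = 14. HB_4(14) = 3·4 + 2. Bump = 17. G_1 = 16.
G_1 = 16. HB_5(16) = 3·5 + 1. Bump = 19. G_2 = 18.

3·6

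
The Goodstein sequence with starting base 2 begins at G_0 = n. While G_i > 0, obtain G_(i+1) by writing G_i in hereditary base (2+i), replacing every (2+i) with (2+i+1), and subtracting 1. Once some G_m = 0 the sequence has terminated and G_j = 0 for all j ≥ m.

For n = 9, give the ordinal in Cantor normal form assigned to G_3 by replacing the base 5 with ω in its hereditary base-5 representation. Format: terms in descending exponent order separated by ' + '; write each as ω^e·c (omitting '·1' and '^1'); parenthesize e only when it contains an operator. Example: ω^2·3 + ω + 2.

ω^ω·3 + ω^3·3 + ω^2·3 + ω·3 + 2

[0] 9 ≡ 2^(2 + 1) + 1 (base 2). Lift 3: 82. −1: 81.
[1] 81 ≡ 3^(3 + 1) (base 3). Lift 4: 1024. −1: 1023.
[2] 1023 ≡ 3·4^4 + 3·4^3 + 3·4^2 + 3·4 + 3 (base 4). Lift 5: 9843. −1: 9842.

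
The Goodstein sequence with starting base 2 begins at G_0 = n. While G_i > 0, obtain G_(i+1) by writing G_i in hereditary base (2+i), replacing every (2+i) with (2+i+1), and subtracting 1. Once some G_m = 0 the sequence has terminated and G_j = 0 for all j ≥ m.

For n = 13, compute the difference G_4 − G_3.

264619

G_0=13  [base 2] 2^(2 + 1) + 2^2 + 1  →[2↦3]→  3^(3 + 1) + 3^3 + 1 = 109  −1 ⇒ G_1=108
G_1=108  [base 3] 3^(3 + 1) + 3^3  →[3↦4]→  4^(4 + 1) + 4^4 = 1280  −1 ⇒ G_2=1279
G_2=1279  [base 4] 4^(4 + 1) + 3·4^3 + 3·4^2 + 3·4 + 3  →[4↦5]→  5^(5 + 1) + 3·5^3 + 3·5^2 + 3·5 + 3 = 16093  −1 ⇒ G_3=16092
G_3=16092  [base 5] 5^(5 + 1) + 3·5^3 + 3·5^2 + 3·5 + 2  →[5↦6]→  6^(6 + 1) + 3·6^3 + 3·6^2 + 3·6 + 2 = 280712  −1 ⇒ G_4=280711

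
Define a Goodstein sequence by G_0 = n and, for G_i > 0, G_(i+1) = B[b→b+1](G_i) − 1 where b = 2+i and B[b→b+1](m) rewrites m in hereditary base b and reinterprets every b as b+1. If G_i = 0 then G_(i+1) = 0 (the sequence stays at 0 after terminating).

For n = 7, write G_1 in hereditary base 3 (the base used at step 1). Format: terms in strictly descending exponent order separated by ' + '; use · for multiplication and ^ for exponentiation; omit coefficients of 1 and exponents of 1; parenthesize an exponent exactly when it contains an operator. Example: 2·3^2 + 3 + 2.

3^3 + 3

G_0=7  [base 2] 2^2 + 2 + 1  →[2↦3]→  3^3 + 3 + 1 = 31  −1 ⇒ G_1=30
G_1=30  [base 3] 3^3 + 3  →[3↦4]→  4^4 + 4 = 260  −1 ⇒ G_2=259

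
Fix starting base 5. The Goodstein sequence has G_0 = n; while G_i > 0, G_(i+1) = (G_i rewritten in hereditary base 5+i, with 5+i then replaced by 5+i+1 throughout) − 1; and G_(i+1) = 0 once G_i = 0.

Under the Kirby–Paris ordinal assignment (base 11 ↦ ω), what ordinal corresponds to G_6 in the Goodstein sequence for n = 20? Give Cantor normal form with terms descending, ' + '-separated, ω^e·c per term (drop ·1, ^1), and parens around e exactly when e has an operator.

ω·3

(0) 20|_5 = 4·5 ↦ 4·6|_6 = 24 ⇒ 23
(1) 23|_6 = 3·6 + 5 ↦ 3·7 + 5|_7 = 26 ⇒ 25
(2) 25|_7 = 3·7 + 4 ↦ 3·8 + 4|_8 = 28 ⇒ 27
(3) 27|_8 = 3·8 + 3 ↦ 3·9 + 3|_9 = 30 ⇒ 29
(4) 29|_9 = 3·9 + 2 ↦ 3·10 + 2|_10 = 32 ⇒ 31
(5) 31|_10 = 3·10 + 1 ↦ 3·11 + 1|_11 = 34 ⇒ 33
(6) 33|_11 = 3·11 ↦ 3·12|_12 = 36 ⇒ 35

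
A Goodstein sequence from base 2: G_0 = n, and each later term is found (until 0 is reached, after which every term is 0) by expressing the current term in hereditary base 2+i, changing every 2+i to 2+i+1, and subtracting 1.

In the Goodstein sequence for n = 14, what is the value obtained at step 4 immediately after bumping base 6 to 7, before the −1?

5862841

G_0=14  [base 2] 2^(2 + 1) + 2^2 + 2  →[2↦3]→  3^(3 + 1) + 3^3 + 3 = 111  −1 ⇒ G_1=110
G_1=110  [base 3] 3^(3 + 1) + 3^3 + 2  →[3↦4]→  4^(4 + 1) + 4^4 + 2 = 1282  −1 ⇒ G_2=1281
G_2=1281  [base 4] 4^(4 + 1) + 4^4 + 1  →[4↦5]→  5^(5 + 1) + 5^5 + 1 = 18751  −1 ⇒ G_3=18750
G_3=18750  [base 5] 5^(5 + 1) + 5^5  →[5↦6]→  6^(6 + 1) + 6^6 = 326592  −1 ⇒ G_4=326591
G_4=326591  [base 6] 6^(6 + 1) + 5·6^5 + 5·6^4 + 5·6^3 + 5·6^2 + 5·6 + 5  →[6↦7]→  7^(7 + 1) + 5·7^5 + 5·7^4 + 5·7^3 + 5·7^2 + 5·7 + 5 = 5862841  −1 ⇒ G_5=5862840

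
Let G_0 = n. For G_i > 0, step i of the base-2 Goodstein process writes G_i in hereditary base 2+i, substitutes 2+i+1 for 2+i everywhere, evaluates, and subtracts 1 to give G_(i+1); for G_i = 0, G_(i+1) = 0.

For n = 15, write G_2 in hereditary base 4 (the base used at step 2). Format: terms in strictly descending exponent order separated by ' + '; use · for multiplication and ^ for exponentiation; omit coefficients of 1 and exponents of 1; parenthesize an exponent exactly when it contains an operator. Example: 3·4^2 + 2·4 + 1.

4^(4 + 1) + 4^4 + 3

G_0 = 15. HB_2(15) = 2^(2 + 1) + 2^2 + 2 + 1. Bump = 112. G_1 = 111.
G_1 = 111. HB_3(111) = 3^(3 + 1) + 3^3 + 3. Bump = 1284. G_2 = 1283.
G_2 = 1283. HB_4(1283) = 4^(4 + 1) + 4^4 + 3. Bump = 18753. G_3 = 18752.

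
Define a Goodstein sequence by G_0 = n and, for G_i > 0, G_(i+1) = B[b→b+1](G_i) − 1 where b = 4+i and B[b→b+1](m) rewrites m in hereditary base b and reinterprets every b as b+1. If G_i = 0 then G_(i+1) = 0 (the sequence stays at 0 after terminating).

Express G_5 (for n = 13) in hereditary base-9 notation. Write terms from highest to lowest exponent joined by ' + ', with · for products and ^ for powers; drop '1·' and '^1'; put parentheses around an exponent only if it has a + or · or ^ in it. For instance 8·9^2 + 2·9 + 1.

13 —HB4→ 3·4 + 1 —bump→ 3·5 + 1 = 16 —(−1)→ 15
15 —HB5→ 3·5 —bump→ 3·6 = 18 —(−1)→ 17
17 —HB6→ 2·6 + 5 —bump→ 2·7 + 5 = 19 —(−1)→ 18
18 —HB7→ 2·7 + 4 —bump→ 2·8 + 4 = 20 —(−1)→ 19
19 —HB8→ 2·8 + 3 —bump→ 2·9 + 3 = 21 —(−1)→ 20

2·9 + 2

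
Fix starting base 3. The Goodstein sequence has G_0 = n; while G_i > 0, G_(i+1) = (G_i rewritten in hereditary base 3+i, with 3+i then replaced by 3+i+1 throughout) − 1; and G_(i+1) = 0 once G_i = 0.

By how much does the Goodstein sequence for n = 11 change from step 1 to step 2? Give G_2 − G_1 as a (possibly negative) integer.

G_0 = 11. HB_3(11) = 3^2 + 2. Bump = 18. G_1 = 17.
G_1 = 17. HB_4(17) = 4^2 + 1. Bump = 26. G_2 = 25.

8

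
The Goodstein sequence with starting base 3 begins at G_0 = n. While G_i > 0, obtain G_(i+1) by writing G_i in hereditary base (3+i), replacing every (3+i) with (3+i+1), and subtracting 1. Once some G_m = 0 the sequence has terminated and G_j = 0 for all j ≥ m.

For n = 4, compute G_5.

1

step 0: 4 = 3 + 1; sub 4 for 3: 4 + 1; = 5; G_1 = 5−1 = 4
step 1: 4 = 4; sub 5 for 4: 5; = 5; G_2 = 5−1 = 4
step 2: 4 = 4; sub 6 for 5: 4; = 4; G_3 = 4−1 = 3
step 3: 3 = 3; sub 7 for 6: 3; = 3; G_4 = 3−1 = 2
step 4: 2 = 2; sub 8 for 7: 2; = 2; G_5 = 2−1 = 1
step 5: 1 = 1; sub 9 for 8: 1; = 1; G_6 = 1−1 = 0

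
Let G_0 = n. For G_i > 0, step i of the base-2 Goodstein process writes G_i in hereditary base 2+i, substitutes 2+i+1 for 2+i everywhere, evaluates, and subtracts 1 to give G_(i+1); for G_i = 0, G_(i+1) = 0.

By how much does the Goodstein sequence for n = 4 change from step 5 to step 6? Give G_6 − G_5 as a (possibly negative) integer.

30

G_0=4  [base 2] 2^2  →[2↦3]→  3^3 = 27  −1 ⇒ G_1=26
G_1=26  [base 3] 2·3^2 + 2·3 + 2  →[3↦4]→  2·4^2 + 2·4 + 2 = 42  −1 ⇒ G_2=41
G_2=41  [base 4] 2·4^2 + 2·4 + 1  →[4↦5]→  2·5^2 + 2·5 + 1 = 61  −1 ⇒ G_3=60
G_3=60  [base 5] 2·5^2 + 2·5  →[5↦6]→  2·6^2 + 2·6 = 84  −1 ⇒ G_4=83
G_4=83  [base 6] 2·6^2 + 6 + 5  →[6↦7]→  2·7^2 + 7 + 5 = 110  −1 ⇒ G_5=109
G_5=109  [base 7] 2·7^2 + 7 + 4  →[7↦8]→  2·8^2 + 8 + 4 = 140  −1 ⇒ G_6=139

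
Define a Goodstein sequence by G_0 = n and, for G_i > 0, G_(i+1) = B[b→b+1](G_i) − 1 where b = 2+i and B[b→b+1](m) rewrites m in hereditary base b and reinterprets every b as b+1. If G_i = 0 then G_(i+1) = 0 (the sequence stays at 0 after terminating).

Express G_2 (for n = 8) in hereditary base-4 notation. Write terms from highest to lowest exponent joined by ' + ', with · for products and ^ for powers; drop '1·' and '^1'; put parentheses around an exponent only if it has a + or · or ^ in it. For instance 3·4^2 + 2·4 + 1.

2·4^4 + 2·4^2 + 2·4 + 1

G_0 = 8. HB_2(8) = 2^(2 + 1). Bump = 81. G_1 = 80.
G_1 = 80. HB_3(80) = 2·3^3 + 2·3^2 + 2·3 + 2. Bump = 554. G_2 = 553.
G_2 = 553. HB_4(553) = 2·4^4 + 2·4^2 + 2·4 + 1. Bump = 6311. G_3 = 6310.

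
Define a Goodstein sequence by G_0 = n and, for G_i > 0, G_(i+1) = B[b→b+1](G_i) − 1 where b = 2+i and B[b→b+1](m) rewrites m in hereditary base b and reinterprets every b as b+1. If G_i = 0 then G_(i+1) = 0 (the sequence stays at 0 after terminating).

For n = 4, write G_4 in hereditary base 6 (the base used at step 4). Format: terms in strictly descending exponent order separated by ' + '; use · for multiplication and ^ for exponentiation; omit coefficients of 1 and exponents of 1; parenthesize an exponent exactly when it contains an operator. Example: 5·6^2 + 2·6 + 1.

2·6^2 + 6 + 5

step 0: 4 = 2^2; sub 3 for 2: 3^3; = 27; G_1 = 27−1 = 26
step 1: 26 = 2·3^2 + 2·3 + 2; sub 4 for 3: 2·4^2 + 2·4 + 2; = 42; G_2 = 42−1 = 41
step 2: 41 = 2·4^2 + 2·4 + 1; sub 5 for 4: 2·5^2 + 2·5 + 1; = 61; G_3 = 61−1 = 60
step 3: 60 = 2·5^2 + 2·5; sub 6 for 5: 2·6^2 + 2·6; = 84; G_4 = 84−1 = 83
step 4: 83 = 2·6^2 + 6 + 5; sub 7 for 6: 2·7^2 + 7 + 5; = 110; G_5 = 110−1 = 109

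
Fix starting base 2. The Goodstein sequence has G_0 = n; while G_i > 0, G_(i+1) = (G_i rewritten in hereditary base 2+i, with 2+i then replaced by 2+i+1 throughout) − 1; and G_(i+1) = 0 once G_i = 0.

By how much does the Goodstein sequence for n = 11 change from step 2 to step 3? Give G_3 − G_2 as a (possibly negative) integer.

(0) 11|_2 = 2^(2 + 1) + 2 + 1 ↦ 3^(3 + 1) + 3 + 1|_3 = 85 ⇒ 84
(1) 84|_3 = 3^(3 + 1) + 3 ↦ 4^(4 + 1) + 4|_4 = 1028 ⇒ 1027
(2) 1027|_4 = 4^(4 + 1) + 3 ↦ 5^(5 + 1) + 3|_5 = 15628 ⇒ 15627

14600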